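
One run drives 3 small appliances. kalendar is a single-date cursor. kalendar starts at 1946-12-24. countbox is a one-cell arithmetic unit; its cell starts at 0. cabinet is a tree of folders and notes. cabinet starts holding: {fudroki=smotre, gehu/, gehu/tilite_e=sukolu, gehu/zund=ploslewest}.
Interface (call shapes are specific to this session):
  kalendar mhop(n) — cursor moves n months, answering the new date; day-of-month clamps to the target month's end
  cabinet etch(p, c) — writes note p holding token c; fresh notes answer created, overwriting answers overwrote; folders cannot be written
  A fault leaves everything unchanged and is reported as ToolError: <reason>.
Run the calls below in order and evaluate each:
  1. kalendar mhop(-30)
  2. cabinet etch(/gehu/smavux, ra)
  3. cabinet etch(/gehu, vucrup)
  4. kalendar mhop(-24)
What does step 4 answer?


>>> kalendar mhop n→-30
[out] 1944-06-24
>>> cabinet etch p→/gehu/smavux c→ra
[out] created
>>> cabinet etch p→/gehu c→vucrup
[out] ToolError: is a directory
>>> kalendar mhop n→-24
[out] 1942-06-24

Answer: 1942-06-24


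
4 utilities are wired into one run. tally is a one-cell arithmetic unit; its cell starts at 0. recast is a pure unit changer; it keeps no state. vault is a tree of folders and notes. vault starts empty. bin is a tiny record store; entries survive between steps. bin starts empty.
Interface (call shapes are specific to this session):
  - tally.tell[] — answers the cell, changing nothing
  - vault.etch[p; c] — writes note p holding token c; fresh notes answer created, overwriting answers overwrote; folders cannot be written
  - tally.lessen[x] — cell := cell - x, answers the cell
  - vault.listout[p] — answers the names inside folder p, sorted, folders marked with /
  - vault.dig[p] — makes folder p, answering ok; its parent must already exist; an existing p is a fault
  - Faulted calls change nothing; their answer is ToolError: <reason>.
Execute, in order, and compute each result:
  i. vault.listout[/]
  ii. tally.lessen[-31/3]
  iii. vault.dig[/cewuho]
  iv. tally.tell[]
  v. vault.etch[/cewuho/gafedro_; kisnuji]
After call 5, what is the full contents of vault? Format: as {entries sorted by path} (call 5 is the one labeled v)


Answer: {cewuho/, cewuho/gafedro_=kisnuji}

Derivation:
I call vault.listout on p='/', and see [].
Next I call tally.lessen on x='-31/3', and get 31/3.
I invoke vault.dig on p='/cewuho', which returns ok.
I invoke tally.tell(), — result: 31/3.
Using vault.etch on p='/cewuho/gafedro_', c='kisnuji', which returns created.


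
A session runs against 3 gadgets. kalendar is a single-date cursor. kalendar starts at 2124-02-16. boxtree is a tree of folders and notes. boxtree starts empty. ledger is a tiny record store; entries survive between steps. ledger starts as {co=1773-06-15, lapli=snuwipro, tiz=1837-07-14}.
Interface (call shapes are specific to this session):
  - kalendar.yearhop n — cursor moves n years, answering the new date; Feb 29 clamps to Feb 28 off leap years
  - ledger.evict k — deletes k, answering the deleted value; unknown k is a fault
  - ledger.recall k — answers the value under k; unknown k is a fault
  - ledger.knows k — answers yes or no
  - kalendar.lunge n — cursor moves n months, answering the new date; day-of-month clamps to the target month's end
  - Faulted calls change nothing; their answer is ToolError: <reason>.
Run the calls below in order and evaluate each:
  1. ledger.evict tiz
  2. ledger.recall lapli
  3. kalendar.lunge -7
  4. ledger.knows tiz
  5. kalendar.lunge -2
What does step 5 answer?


Answer: 2123-05-16

Derivation:
% ledger.evict tiz
= 1837-07-14
% ledger.recall lapli
= snuwipro
% kalendar.lunge -7
= 2123-07-16
% ledger.knows tiz
= no
% kalendar.lunge -2
= 2123-05-16


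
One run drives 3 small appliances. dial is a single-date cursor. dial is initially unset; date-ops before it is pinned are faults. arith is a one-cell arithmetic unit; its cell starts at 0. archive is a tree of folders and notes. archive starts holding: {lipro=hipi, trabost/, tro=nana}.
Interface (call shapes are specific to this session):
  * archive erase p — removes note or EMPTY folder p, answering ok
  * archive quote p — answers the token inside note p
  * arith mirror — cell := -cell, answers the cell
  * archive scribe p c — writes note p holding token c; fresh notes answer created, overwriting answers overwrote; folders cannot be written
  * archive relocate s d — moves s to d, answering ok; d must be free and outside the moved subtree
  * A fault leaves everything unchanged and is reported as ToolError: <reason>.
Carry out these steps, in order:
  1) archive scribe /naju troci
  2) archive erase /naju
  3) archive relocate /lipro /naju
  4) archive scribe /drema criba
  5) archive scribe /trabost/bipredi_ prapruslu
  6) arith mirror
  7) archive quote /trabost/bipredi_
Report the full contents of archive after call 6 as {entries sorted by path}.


>>> archive scribe p='/naju' c='troci'
= created
>>> archive erase p='/naju'
= ok
>>> archive relocate s='/lipro' d='/naju'
= ok
>>> archive scribe p='/drema' c='criba'
= created
>>> archive scribe p='/trabost/bipredi_' c='prapruslu'
= created
>>> arith mirror
= 0
>>> archive quote p='/trabost/bipredi_'
= prapruslu

Answer: {drema=criba, naju=hipi, trabost/, trabost/bipredi_=prapruslu, tro=nana}


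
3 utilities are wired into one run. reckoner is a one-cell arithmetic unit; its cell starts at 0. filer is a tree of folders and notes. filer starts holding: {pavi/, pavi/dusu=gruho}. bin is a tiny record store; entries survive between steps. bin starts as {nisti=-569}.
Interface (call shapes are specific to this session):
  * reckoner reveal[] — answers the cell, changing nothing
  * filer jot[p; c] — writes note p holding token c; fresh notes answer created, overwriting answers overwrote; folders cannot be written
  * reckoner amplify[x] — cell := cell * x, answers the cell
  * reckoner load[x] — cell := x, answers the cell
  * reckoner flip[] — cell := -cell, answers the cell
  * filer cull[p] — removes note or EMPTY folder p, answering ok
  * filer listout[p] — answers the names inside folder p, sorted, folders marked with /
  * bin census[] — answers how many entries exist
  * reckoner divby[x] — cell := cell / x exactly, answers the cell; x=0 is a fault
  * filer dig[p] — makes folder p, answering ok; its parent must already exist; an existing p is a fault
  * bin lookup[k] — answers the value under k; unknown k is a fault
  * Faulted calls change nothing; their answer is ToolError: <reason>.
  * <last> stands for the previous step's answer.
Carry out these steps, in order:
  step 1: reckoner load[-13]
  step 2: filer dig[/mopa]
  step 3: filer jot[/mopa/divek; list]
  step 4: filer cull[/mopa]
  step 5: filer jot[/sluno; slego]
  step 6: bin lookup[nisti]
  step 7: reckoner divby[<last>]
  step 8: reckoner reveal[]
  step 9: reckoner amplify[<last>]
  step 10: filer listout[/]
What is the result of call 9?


Answer: 169/323761

Derivation:
Now I run reckoner load with -13, and observe -13.
I try filer dig with /mopa, giving ok.
I use filer jot with /mopa/divek, list, — result: created.
I use filer cull with /mopa, — result: ToolError: not empty.
I try filer jot with /sluno, slego, — result: created.
I try bin lookup with nisti, and observe -569.
I try reckoner divby with <last>, which returns 13/569.
I call reckoner reveal, → 13/569.
Calling reckoner amplify with <last>, and see 169/323761.
I run filer listout with /: [mopa/, pavi/, sluno].


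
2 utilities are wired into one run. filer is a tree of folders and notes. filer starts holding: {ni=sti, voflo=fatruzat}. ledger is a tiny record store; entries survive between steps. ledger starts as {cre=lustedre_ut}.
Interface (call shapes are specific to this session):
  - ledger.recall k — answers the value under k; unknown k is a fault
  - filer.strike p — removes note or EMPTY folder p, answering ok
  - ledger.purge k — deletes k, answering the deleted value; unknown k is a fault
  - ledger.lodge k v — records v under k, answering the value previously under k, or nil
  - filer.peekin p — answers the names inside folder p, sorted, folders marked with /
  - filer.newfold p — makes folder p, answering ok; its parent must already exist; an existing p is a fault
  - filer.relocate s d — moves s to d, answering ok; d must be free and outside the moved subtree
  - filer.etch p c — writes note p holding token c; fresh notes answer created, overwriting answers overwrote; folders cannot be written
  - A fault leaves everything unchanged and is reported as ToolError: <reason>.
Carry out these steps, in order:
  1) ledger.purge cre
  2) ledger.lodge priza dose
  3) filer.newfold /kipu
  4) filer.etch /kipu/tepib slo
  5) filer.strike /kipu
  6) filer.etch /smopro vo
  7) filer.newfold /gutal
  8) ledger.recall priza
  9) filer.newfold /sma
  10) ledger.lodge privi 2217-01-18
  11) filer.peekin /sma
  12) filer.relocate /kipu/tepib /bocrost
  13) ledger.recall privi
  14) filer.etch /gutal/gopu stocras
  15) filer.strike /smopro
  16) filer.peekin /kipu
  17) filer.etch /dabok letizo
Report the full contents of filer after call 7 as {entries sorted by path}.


Then ledger.purge on k→cre: lustedre_ut.
Next I call ledger.lodge on k→priza, v→dose, and observe nil.
Using filer.newfold on p→/kipu, yielding ok.
Then filer.etch on p→/kipu/tepib, c→slo, — result: created.
Invoking filer.strike on p→/kipu, → ToolError: not empty.
Next I call filer.etch on p→/smopro, c→vo, — result: created.
Now I run filer.newfold on p→/gutal, and see ok.
I invoke ledger.recall on k→priza, and get dose.
Calling filer.newfold on p→/sma: ok.
Using ledger.lodge on k→privi, v→2217-01-18, which returns nil.
I try filer.peekin on p→/sma, and see [].
I use filer.relocate on s→/kipu/tepib, d→/bocrost, yielding ok.
Then ledger.recall on k→privi, → 2217-01-18.
I run filer.etch on p→/gutal/gopu, c→stocras, and see created.
Next I call filer.strike on p→/smopro, — result: ok.
I run filer.peekin on p→/kipu, — result: [].
I call filer.etch on p→/dabok, c→letizo: created.

Answer: {gutal/, kipu/, kipu/tepib=slo, ni=sti, smopro=vo, voflo=fatruzat}


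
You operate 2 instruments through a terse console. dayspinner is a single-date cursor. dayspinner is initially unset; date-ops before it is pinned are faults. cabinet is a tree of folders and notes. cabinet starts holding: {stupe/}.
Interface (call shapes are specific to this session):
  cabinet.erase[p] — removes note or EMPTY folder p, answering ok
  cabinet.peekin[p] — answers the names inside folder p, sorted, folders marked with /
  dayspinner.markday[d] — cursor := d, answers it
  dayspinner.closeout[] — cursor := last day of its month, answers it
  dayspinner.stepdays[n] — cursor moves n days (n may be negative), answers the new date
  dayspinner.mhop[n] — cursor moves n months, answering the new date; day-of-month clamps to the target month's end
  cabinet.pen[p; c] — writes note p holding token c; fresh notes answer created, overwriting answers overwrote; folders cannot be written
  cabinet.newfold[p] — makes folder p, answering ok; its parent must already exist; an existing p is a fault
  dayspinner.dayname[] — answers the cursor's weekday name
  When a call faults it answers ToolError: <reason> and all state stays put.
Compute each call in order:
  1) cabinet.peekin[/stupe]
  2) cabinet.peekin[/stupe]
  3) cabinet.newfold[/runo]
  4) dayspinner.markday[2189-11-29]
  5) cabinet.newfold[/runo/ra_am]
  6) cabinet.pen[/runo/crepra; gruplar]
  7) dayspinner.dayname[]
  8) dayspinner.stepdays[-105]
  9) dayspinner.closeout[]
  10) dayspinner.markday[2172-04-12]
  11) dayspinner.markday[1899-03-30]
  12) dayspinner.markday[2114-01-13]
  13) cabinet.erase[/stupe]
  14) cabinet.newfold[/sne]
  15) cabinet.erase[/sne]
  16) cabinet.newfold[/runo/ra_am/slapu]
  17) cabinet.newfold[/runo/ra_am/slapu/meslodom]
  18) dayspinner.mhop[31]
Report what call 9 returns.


Answer: 2189-08-31

Derivation:
Do: peekin[p=/stupe]
See: []
Do: peekin[p=/stupe]
See: []
Do: newfold[p=/runo]
See: ok
Do: markday[d=2189-11-29]
See: 2189-11-29
Do: newfold[p=/runo/ra_am]
See: ok
Do: pen[p=/runo/crepra; c=gruplar]
See: created
Do: dayname[]
See: Sunday
Do: stepdays[n=-105]
See: 2189-08-16
Do: closeout[]
See: 2189-08-31
Do: markday[d=2172-04-12]
See: 2172-04-12
Do: markday[d=1899-03-30]
See: 1899-03-30
Do: markday[d=2114-01-13]
See: 2114-01-13
Do: erase[p=/stupe]
See: ok
Do: newfold[p=/sne]
See: ok
Do: erase[p=/sne]
See: ok
Do: newfold[p=/runo/ra_am/slapu]
See: ok
Do: newfold[p=/runo/ra_am/slapu/meslodom]
See: ok
Do: mhop[n=31]
See: 2116-08-13


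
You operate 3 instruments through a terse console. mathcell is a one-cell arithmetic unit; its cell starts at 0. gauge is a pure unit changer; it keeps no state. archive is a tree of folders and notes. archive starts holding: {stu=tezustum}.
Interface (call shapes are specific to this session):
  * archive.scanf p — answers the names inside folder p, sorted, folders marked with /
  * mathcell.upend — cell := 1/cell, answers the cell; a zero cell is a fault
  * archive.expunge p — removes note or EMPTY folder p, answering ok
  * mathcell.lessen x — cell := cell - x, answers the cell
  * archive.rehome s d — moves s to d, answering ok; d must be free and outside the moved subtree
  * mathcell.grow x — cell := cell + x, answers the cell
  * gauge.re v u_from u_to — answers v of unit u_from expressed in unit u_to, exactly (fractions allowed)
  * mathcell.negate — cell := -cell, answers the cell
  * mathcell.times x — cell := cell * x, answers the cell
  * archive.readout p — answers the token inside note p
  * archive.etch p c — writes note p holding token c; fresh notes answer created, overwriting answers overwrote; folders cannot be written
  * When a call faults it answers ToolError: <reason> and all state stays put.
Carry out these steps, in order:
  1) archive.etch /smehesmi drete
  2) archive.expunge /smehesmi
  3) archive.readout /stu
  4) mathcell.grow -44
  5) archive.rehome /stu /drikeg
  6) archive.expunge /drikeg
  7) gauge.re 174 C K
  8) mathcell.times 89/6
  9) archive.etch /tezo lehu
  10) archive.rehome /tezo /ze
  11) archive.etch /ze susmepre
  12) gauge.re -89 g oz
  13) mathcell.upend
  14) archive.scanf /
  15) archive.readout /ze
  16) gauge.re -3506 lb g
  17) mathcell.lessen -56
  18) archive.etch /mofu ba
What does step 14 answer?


Next I call archive.etch on p→/smehesmi, c→drete: created.
Invoking archive.expunge on p→/smehesmi, → ok.
Using archive.readout on p→/stu, and get tezustum.
I invoke mathcell.grow on x→-44, which returns -44.
I run archive.rehome on s→/stu, d→/drikeg, — result: ok.
Now I run archive.expunge on p→/drikeg, and see ok.
Invoking gauge.re on v→174, u_from→C, u_to→K, → 8943/20.
I use mathcell.times on x→89/6, → -1958/3.
I call archive.etch on p→/tezo, c→lehu: created.
I call archive.rehome on s→/tezo, d→/ze, — result: ok.
Now I run archive.etch on p→/ze, c→susmepre, and get overwrote.
Calling gauge.re on v→-89, u_from→g, u_to→oz, giving -142400000/45359237.
Now I run mathcell.upend, yielding -3/1958.
Now I run archive.scanf on p→/, yielding [ze].
I invoke archive.readout on p→/ze, and see susmepre.
I use gauge.re on v→-3506, u_from→lb, u_to→g, → -79514742461/50000.
Then mathcell.lessen on x→-56, and observe 109645/1958.
I call archive.etch on p→/mofu, c→ba, — result: created.

Answer: [ze]


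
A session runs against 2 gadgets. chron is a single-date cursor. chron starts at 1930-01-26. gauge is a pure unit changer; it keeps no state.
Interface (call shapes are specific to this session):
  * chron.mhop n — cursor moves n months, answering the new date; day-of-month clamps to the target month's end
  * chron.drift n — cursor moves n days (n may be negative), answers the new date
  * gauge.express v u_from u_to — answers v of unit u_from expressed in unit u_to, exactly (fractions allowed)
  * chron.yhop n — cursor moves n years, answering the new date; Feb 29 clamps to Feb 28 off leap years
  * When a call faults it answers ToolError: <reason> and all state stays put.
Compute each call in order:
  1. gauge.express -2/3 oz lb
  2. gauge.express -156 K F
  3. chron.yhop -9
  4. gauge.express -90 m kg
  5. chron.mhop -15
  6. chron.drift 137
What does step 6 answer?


! 1. express(v→-2/3, u_from→oz, u_to→lb) : -1/24
! 2. express(v→-156, u_from→K, u_to→F) : -74047/100
! 3. yhop(n→-9) : 1921-01-26
! 4. express(v→-90, u_from→m, u_to→kg) : ToolError: incompatible units
! 5. mhop(n→-15) : 1919-10-26
! 6. drift(n→137) : 1920-03-11

Answer: 1920-03-11


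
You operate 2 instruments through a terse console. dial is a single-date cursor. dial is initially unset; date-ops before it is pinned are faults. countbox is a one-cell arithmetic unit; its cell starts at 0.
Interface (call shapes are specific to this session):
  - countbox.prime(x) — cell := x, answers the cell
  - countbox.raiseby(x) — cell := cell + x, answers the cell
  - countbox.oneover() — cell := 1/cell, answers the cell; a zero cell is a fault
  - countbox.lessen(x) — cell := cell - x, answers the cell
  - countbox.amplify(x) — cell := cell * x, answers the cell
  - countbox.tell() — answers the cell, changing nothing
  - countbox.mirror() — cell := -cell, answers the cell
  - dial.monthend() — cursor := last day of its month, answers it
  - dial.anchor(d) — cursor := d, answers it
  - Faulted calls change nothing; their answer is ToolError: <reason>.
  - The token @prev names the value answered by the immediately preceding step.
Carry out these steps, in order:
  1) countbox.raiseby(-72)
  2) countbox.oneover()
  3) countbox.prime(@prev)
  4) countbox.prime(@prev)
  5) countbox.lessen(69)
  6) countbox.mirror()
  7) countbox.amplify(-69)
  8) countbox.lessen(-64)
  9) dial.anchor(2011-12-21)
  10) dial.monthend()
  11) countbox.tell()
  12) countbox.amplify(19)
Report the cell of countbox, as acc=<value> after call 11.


Answer: acc=-112751/24

Derivation:
Step: countbox.raiseby[x='-72']
Result: -72
Step: countbox.oneover[]
Result: -1/72
Step: countbox.prime[x='@prev']
Result: -1/72
Step: countbox.prime[x='@prev']
Result: -1/72
Step: countbox.lessen[x='69']
Result: -4969/72
Step: countbox.mirror[]
Result: 4969/72
Step: countbox.amplify[x='-69']
Result: -114287/24
Step: countbox.lessen[x='-64']
Result: -112751/24
Step: dial.anchor[d='2011-12-21']
Result: 2011-12-21
Step: dial.monthend[]
Result: 2011-12-31
Step: countbox.tell[]
Result: -112751/24
Step: countbox.amplify[x='19']
Result: -2142269/24


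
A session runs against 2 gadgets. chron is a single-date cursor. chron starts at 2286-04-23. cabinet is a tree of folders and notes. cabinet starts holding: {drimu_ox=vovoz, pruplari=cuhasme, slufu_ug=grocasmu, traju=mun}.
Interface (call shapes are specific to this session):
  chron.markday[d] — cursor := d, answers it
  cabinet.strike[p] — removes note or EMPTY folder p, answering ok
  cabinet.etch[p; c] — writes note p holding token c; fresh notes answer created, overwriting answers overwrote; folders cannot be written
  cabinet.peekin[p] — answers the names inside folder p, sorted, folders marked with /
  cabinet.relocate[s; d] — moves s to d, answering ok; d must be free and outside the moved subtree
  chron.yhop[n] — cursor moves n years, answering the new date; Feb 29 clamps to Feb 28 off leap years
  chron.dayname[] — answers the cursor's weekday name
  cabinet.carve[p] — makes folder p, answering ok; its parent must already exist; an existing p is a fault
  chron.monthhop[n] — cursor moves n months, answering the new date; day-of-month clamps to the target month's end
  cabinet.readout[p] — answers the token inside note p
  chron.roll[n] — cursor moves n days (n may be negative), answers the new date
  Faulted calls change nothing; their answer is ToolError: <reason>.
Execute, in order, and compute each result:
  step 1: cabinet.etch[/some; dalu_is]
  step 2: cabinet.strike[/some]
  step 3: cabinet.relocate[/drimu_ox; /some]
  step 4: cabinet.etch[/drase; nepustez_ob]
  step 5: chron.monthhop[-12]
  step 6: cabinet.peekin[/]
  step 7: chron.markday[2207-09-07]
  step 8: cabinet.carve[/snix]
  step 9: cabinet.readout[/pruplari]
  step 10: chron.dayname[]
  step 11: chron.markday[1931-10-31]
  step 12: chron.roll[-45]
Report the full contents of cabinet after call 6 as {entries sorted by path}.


Answer: {drase=nepustez_ob, pruplari=cuhasme, slufu_ug=grocasmu, some=vovoz, traju=mun}

Derivation:
I use cabinet.etch using p: /some, c: dalu_is, — result: created.
I call cabinet.strike using p: /some, giving ok.
Calling cabinet.relocate using s: /drimu_ox, d: /some, yielding ok.
Using cabinet.etch using p: /drase, c: nepustez_ob, and get created.
I use chron.monthhop using n: -12, and get 2285-04-23.
I invoke cabinet.peekin using p: /, giving [drase, pruplari, slufu_ug, some, traju].
Then chron.markday using d: 2207-09-07, and see 2207-09-07.
Next I call cabinet.carve using p: /snix, and get ok.
Invoking cabinet.readout using p: /pruplari, and observe cuhasme.
Calling chron.dayname(), and get Monday.
I use chron.markday using d: 1931-10-31, yielding 1931-10-31.
Using chron.roll using n: -45, and observe 1931-09-16.


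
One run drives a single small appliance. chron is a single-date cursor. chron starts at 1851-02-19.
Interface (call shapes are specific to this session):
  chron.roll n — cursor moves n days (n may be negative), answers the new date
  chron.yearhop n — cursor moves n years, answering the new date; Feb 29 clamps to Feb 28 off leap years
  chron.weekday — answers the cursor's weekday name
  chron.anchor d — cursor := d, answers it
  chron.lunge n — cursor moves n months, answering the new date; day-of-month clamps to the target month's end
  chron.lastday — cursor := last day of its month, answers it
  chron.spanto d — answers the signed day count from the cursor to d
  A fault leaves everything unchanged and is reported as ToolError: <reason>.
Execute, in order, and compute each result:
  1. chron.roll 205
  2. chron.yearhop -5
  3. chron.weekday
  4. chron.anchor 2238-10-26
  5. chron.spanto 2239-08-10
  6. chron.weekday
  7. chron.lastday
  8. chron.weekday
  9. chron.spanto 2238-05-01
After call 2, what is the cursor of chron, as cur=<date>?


Answer: cur=1846-09-12

Derivation:
Invoking roll on n='205', → 1851-09-12.
Using yearhop on n='-5', and see 1846-09-12.
Now I run weekday, — result: Saturday.
Next I call anchor on d='2238-10-26', → 2238-10-26.
Invoking spanto on d='2239-08-10', — result: 288.
Calling weekday: Friday.
I invoke lastday(), and get 2238-10-31.
Now I run weekday, which returns Wednesday.
Next I call spanto on d='2238-05-01', and get -183.


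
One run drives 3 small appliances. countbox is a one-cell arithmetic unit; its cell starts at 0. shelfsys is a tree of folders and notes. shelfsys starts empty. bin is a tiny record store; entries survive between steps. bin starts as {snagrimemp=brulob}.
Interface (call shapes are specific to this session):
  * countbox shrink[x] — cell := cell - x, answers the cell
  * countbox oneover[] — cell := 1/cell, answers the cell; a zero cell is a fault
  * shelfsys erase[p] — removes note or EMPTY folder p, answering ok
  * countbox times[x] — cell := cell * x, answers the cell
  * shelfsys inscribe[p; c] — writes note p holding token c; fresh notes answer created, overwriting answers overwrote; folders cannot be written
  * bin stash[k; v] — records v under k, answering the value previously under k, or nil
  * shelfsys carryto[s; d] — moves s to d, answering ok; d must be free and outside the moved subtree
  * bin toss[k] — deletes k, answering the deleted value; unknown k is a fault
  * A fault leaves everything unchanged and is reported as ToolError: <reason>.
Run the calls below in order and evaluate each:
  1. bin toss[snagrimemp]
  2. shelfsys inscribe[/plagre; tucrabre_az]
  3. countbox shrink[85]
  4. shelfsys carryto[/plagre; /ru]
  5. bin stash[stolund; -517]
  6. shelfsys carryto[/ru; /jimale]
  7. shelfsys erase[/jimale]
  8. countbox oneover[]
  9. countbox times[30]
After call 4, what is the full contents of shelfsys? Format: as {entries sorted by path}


Answer: {ru=tucrabre_az}

Derivation:
>>> bin toss k=snagrimemp
[out] brulob
>>> shelfsys inscribe p=/plagre c=tucrabre_az
[out] created
>>> countbox shrink x=85
[out] -85
>>> shelfsys carryto s=/plagre d=/ru
[out] ok
>>> bin stash k=stolund v=-517
[out] nil
>>> shelfsys carryto s=/ru d=/jimale
[out] ok
>>> shelfsys erase p=/jimale
[out] ok
>>> countbox oneover
[out] -1/85
>>> countbox times x=30
[out] -6/17


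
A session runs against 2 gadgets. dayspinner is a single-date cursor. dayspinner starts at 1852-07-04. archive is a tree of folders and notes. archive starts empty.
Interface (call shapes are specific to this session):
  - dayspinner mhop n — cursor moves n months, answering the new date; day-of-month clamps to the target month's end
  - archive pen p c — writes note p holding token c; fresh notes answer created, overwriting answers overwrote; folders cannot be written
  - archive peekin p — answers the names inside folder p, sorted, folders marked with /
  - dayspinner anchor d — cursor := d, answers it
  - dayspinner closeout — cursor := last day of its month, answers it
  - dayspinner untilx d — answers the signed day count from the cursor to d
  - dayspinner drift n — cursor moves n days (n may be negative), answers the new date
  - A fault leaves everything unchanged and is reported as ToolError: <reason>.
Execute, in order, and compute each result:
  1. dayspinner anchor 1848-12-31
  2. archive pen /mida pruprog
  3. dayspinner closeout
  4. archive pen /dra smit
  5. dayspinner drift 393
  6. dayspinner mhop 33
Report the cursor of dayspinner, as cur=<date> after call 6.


[in] dayspinner anchor d: 1848-12-31
  1848-12-31
[in] archive pen p: /mida c: pruprog
  created
[in] dayspinner closeout
  1848-12-31
[in] archive pen p: /dra c: smit
  created
[in] dayspinner drift n: 393
  1850-01-28
[in] dayspinner mhop n: 33
  1852-10-28

Answer: cur=1852-10-28


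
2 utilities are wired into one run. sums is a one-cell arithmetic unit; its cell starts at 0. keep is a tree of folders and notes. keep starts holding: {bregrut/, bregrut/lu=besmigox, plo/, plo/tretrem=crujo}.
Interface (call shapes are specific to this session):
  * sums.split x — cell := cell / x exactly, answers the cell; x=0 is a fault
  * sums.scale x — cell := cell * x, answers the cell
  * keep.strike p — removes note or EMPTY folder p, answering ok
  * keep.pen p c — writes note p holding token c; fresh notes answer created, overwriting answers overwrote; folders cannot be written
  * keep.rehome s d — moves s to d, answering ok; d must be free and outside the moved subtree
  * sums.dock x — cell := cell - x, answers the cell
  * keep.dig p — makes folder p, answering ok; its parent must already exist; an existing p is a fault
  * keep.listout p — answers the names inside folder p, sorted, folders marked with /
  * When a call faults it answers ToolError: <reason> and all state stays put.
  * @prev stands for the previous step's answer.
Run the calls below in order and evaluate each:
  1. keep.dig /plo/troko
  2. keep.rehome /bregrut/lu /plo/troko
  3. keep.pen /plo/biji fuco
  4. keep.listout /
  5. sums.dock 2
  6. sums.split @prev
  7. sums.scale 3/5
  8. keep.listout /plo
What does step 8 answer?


Answer: [biji, tretrem, troko/]

Derivation:
Calling dig with p→/plo/troko, and observe ok.
Using rehome with s→/bregrut/lu, d→/plo/troko, which returns ToolError: exists.
Invoking pen with p→/plo/biji, c→fuco, and see created.
Using listout with p→/: [bregrut/, plo/].
I try dock with x→2: -2.
Calling split with x→@prev, and see 1.
Next I call scale with x→3/5: 3/5.
Using listout with p→/plo, which returns [biji, tretrem, troko/].


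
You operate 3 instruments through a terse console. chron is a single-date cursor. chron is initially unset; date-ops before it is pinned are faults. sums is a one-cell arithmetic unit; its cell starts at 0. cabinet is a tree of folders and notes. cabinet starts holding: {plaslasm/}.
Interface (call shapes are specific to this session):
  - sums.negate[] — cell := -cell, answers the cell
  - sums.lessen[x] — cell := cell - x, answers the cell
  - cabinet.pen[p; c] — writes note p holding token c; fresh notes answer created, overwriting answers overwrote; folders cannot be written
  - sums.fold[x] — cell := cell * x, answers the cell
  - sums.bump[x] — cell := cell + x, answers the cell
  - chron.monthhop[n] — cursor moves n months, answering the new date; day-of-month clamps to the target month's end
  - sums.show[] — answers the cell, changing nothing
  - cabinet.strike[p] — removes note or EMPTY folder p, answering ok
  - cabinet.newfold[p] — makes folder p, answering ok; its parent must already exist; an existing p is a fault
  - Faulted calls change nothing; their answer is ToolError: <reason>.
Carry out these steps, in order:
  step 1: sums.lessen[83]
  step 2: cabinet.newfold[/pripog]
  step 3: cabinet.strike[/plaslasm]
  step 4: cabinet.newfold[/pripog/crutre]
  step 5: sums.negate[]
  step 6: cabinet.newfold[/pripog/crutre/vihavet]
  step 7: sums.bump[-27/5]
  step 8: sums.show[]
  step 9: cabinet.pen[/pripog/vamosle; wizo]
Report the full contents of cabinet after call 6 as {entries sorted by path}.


I run sums.lessen with x=83, and get -83.
Next I call cabinet.newfold with p=/pripog: ok.
I call cabinet.strike with p=/plaslasm, → ok.
I use cabinet.newfold with p=/pripog/crutre, and get ok.
Next I call sums.negate(): 83.
Invoking cabinet.newfold with p=/pripog/crutre/vihavet, → ok.
I run sums.bump with x=-27/5, → 388/5.
I call sums.show: 388/5.
I use cabinet.pen with p=/pripog/vamosle, c=wizo, giving created.

Answer: {pripog/, pripog/crutre/, pripog/crutre/vihavet/}


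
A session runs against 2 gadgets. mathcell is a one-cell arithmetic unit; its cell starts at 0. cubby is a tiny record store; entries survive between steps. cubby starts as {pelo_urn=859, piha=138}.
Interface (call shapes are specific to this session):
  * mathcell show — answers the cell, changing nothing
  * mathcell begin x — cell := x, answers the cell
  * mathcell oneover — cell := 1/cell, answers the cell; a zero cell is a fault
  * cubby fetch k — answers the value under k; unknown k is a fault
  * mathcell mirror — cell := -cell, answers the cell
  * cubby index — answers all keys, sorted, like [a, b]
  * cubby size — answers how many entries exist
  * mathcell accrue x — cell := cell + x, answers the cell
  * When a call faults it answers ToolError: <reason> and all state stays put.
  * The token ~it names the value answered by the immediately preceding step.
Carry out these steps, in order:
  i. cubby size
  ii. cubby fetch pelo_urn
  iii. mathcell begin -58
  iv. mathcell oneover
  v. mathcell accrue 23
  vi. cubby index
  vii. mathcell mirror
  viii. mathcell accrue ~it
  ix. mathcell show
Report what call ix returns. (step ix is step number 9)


Answer: -1333/29

Derivation:
! cubby size() == 2
! cubby fetch(k='pelo_urn') == 859
! mathcell begin(x='-58') == -58
! mathcell oneover() == -1/58
! mathcell accrue(x='23') == 1333/58
! cubby index() == [pelo_urn, piha]
! mathcell mirror() == -1333/58
! mathcell accrue(x='~it') == -1333/29
! mathcell show() == -1333/29


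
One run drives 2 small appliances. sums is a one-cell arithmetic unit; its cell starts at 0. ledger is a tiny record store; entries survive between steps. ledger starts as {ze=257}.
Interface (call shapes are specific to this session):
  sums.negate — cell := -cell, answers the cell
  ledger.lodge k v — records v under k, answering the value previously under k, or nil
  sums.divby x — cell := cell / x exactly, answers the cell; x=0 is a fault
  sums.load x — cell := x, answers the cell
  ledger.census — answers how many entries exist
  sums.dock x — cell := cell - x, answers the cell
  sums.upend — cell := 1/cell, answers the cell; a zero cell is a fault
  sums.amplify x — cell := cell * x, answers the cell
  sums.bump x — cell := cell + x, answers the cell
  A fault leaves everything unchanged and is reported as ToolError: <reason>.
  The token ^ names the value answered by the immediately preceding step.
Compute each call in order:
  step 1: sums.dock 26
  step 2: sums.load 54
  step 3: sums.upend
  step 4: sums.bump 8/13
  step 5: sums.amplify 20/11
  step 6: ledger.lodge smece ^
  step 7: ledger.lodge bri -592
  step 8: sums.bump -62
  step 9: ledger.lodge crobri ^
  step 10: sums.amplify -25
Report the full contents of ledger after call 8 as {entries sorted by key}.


# 1. sums.dock(x='26') => -26
# 2. sums.load(x='54') => 54
# 3. sums.upend() => 1/54
# 4. sums.bump(x='8/13') => 445/702
# 5. sums.amplify(x='20/11') => 4450/3861
# 6. ledger.lodge(k='smece', v='^') => nil
# 7. ledger.lodge(k='bri', v='-592') => nil
# 8. sums.bump(x='-62') => -234932/3861
# 9. ledger.lodge(k='crobri', v='^') => nil
# 10. sums.amplify(x='-25') => 5873300/3861

Answer: {bri=-592, smece=4450/3861, ze=257}


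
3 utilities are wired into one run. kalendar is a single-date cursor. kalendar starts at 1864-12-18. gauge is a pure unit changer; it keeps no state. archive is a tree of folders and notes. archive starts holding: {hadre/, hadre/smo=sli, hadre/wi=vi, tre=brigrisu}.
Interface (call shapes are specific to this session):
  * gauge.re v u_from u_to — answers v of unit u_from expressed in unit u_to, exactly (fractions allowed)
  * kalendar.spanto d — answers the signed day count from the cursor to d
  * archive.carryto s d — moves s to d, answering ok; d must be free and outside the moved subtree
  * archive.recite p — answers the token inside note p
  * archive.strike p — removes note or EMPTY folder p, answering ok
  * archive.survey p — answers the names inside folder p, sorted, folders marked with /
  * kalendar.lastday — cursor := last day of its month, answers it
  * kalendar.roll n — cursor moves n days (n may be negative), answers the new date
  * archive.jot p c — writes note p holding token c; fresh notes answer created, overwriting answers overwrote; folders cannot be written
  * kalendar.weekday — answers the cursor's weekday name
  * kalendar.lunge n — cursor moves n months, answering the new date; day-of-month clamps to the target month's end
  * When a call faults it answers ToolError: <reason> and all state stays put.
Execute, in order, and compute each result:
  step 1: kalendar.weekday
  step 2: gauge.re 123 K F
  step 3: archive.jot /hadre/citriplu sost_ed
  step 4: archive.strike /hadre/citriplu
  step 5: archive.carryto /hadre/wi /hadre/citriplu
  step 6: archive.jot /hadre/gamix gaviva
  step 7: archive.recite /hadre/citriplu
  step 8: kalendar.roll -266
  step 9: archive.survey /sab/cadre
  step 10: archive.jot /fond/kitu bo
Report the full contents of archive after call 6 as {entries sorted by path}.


Answer: {hadre/, hadre/citriplu=vi, hadre/gamix=gaviva, hadre/smo=sli, tre=brigrisu}

Derivation:
CALL weekday[]
RET  Sunday
CALL re[123; K; F]
RET  -23827/100
CALL jot[/hadre/citriplu; sost_ed]
RET  created
CALL strike[/hadre/citriplu]
RET  ok
CALL carryto[/hadre/wi; /hadre/citriplu]
RET  ok
CALL jot[/hadre/gamix; gaviva]
RET  created
CALL recite[/hadre/citriplu]
RET  vi
CALL roll[-266]
RET  1864-03-27
CALL survey[/sab/cadre]
RET  ToolError: not found
CALL jot[/fond/kitu; bo]
RET  ToolError: no parent


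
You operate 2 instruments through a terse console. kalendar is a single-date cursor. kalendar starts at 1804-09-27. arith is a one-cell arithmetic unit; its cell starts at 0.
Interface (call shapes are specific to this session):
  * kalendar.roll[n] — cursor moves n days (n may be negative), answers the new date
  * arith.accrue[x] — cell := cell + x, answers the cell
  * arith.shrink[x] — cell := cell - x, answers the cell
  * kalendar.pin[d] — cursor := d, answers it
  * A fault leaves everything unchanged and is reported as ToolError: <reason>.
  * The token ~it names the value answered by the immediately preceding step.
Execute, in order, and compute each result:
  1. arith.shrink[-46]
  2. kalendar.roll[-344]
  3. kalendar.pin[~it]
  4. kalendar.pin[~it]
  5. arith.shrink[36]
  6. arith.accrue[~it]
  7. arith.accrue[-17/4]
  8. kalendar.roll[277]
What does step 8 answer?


Answer: 1804-07-22

Derivation:
# arith.shrink(x=-46) : 46
# kalendar.roll(n=-344) : 1803-10-19
# kalendar.pin(d=~it) : 1803-10-19
# kalendar.pin(d=~it) : 1803-10-19
# arith.shrink(x=36) : 10
# arith.accrue(x=~it) : 20
# arith.accrue(x=-17/4) : 63/4
# kalendar.roll(n=277) : 1804-07-22


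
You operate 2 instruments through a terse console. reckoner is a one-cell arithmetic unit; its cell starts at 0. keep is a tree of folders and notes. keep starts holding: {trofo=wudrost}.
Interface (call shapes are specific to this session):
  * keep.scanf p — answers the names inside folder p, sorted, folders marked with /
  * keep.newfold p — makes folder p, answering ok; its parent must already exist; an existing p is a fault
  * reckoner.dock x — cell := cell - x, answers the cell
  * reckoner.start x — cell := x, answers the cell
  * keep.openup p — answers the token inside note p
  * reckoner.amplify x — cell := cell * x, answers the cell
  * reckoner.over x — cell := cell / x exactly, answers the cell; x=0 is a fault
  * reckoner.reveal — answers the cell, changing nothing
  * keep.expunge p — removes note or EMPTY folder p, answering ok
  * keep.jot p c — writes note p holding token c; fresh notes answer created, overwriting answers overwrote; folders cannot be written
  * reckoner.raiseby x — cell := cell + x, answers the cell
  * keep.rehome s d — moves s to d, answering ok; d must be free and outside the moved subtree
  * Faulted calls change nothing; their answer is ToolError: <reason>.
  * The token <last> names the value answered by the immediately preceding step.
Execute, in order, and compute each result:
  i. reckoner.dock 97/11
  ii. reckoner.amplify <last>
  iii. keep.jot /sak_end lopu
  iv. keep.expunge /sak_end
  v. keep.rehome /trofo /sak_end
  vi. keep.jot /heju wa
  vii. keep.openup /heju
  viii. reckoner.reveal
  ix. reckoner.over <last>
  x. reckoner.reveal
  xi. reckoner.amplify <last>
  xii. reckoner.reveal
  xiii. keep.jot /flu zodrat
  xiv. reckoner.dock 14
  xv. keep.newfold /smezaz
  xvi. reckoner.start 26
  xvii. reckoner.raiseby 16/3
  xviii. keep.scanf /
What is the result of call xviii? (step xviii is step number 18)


Invoking reckoner.dock passing x→97/11, → -97/11.
Then reckoner.amplify passing x→<last>, yielding 9409/121.
I run keep.jot passing p→/sak_end, c→lopu, and see created.
I run keep.expunge passing p→/sak_end, and get ok.
I use keep.rehome passing s→/trofo, d→/sak_end, and see ok.
Calling keep.jot passing p→/heju, c→wa, and see created.
I run keep.openup passing p→/heju, yielding wa.
Now I run reckoner.reveal, yielding 9409/121.
I run reckoner.over passing x→<last>, yielding 1.
Next I call reckoner.reveal(), giving 1.
Invoking reckoner.amplify passing x→<last>, — result: 1.
Now I run reckoner.reveal(), giving 1.
Invoking keep.jot passing p→/flu, c→zodrat, yielding created.
I invoke reckoner.dock passing x→14, → -13.
Now I run keep.newfold passing p→/smezaz: ok.
I invoke reckoner.start passing x→26, — result: 26.
I invoke reckoner.raiseby passing x→16/3, and see 94/3.
I use keep.scanf passing p→/, → [flu, heju, sak_end, smezaz/].

Answer: [flu, heju, sak_end, smezaz/]


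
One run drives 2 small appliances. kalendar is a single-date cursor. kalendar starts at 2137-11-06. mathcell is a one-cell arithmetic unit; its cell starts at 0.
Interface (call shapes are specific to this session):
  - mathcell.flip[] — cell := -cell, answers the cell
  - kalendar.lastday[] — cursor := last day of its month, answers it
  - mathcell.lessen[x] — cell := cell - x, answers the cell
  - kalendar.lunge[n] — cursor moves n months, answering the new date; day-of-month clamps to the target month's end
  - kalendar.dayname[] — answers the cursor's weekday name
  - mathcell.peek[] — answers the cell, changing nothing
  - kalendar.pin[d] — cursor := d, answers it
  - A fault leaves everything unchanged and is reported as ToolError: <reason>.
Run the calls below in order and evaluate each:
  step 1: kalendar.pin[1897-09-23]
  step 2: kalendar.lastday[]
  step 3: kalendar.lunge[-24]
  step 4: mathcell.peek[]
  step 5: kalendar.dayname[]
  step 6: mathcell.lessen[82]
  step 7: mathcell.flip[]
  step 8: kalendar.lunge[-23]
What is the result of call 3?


Answer: 1895-09-30

Derivation:
! 1. pin(d='1897-09-23') -> 1897-09-23
! 2. lastday() -> 1897-09-30
! 3. lunge(n='-24') -> 1895-09-30
! 4. peek() -> 0
! 5. dayname() -> Monday
! 6. lessen(x='82') -> -82
! 7. flip() -> 82
! 8. lunge(n='-23') -> 1893-10-30
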